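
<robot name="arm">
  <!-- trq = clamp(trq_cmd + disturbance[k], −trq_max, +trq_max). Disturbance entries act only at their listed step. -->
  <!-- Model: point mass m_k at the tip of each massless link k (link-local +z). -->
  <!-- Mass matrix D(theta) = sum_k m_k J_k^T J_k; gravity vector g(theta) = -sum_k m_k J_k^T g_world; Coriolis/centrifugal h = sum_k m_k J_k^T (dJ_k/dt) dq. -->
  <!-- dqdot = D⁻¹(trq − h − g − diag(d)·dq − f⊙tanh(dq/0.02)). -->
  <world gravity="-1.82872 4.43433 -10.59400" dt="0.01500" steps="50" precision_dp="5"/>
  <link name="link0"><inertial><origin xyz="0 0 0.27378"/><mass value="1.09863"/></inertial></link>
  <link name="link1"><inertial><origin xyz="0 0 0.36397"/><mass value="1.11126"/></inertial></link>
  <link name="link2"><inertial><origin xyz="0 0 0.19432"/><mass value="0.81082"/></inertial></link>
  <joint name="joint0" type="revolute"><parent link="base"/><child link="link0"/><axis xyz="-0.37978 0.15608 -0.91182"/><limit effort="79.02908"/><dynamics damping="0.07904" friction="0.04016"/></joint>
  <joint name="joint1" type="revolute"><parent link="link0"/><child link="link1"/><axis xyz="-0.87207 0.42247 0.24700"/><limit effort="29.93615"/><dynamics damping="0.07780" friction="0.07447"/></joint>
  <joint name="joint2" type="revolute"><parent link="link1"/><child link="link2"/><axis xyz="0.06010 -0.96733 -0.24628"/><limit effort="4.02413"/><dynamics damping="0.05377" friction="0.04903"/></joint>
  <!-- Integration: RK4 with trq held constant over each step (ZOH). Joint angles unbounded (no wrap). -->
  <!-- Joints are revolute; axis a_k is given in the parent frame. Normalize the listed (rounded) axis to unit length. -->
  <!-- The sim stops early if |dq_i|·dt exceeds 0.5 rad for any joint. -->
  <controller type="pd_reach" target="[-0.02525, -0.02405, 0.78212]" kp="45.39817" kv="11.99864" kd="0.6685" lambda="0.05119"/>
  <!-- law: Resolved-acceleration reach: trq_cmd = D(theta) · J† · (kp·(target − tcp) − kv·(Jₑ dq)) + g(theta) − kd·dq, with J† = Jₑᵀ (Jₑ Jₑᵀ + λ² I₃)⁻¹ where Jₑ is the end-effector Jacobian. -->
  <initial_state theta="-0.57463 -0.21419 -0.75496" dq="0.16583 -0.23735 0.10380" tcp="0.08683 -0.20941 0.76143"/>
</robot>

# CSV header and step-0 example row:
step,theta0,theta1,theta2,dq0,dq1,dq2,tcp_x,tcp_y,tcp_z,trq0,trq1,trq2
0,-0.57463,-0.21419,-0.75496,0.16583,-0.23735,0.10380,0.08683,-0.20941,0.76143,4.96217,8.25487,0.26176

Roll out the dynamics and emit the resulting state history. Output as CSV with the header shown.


step,theta0,theta1,theta2,dq0,dq1,dq2,tcp_x,tcp_y,tcp_z,trq0,trq1,trq2
1,-0.56855,-0.21698,-0.75334,0.64308,-0.13447,0.11336,0.08631,-0.20976,0.76152,3.74824,6.73101,0.39055
2,-0.55666,-0.21795,-0.75122,0.94696,0.00207,0.16693,0.08526,-0.20803,0.76230,2.74042,5.32079,0.47943
3,-0.54065,-0.21714,-0.74850,1.19203,0.10301,0.19734,0.08385,-0.20459,0.76366,1.88385,4.11713,0.57411
4,-0.52152,-0.21488,-0.74519,1.35994,0.19795,0.24777,0.08222,-0.19980,0.76545,1.16016,3.04984,0.64207
5,-0.50024,-0.21132,-0.74110,1.47806,0.27696,0.30091,0.08048,-0.19392,0.76758,0.54234,2.11376,0.69687
6,-0.47745,-0.20671,-0.73623,1.56048,0.33810,0.35149,0.07873,-0.18722,0.76994,0.01140,1.29673,0.74267
7,-0.45365,-0.20131,-0.73063,1.61404,0.38323,0.39837,0.07706,-0.17989,0.77244,-0.44673,0.58350,0.78074
8,-0.42921,-0.19533,-0.72436,1.64301,0.41491,0.44081,0.07551,-0.17212,0.77501,-0.84307,-0.04013,0.81219
9,-0.40451,-0.18896,-0.71749,1.65044,0.43562,0.47813,0.07414,-0.16408,0.77759,-1.18636,-0.58634,0.83814
10,-0.37983,-0.18235,-0.71010,1.63888,0.44753,0.50979,0.07295,-0.15588,0.78012,-1.48352,-1.06518,0.85960
11,-0.35545,-0.17562,-0.70228,1.61063,0.45244,0.53546,0.07197,-0.14765,0.78257,-1.74007,-1.48469,0.87742
12,-0.33160,-0.16885,-0.69412,1.56792,0.45177,0.55501,0.07120,-0.13949,0.78491,-1.96041,-1.85123,0.89225
13,-0.30848,-0.16212,-0.68570,1.51301,0.44660,0.56858,0.07063,-0.13148,0.78714,-2.14807,-2.16979,0.90455
14,-0.28626,-0.15551,-0.67713,1.44812,0.43775,0.57646,0.07024,-0.12368,0.78922,-2.30599,-2.44431,0.91463
15,-0.26507,-0.14904,-0.66848,1.37547,0.42584,0.57914,0.07002,-0.11616,0.79116,-2.43667,-2.67800,0.92266
16,-0.24502,-0.14278,-0.65982,1.29722,0.41132,0.57723,0.06994,-0.10896,0.79296,-2.54231,-2.87360,0.92872
17,-0.22616,-0.13675,-0.65122,1.21541,0.39455,0.57141,0.06998,-0.10211,0.79461,-2.62498,-3.03362,0.93281
18,-0.20854,-0.13098,-0.64272,1.13194,0.37582,0.56244,0.07011,-0.09566,0.79612,-2.68665,-3.16042,0.93490
19,-0.19218,-0.12551,-0.63439,1.04851,0.35540,0.55105,0.07031,-0.08961,0.79751,-2.72925,-3.25641,0.93495
20,-0.17706,-0.12035,-0.62623,0.96659,0.33356,0.53796,0.07055,-0.08398,0.79877,-2.75471,-3.32406,0.93294
21,-0.16314,-0.11553,-0.61828,0.88746,0.31055,0.52384,0.07080,-0.07877,0.79993,-2.76498,-3.36593,0.92887
22,-0.15039,-0.11106,-0.61054,0.81211,0.28665,0.50927,0.07105,-0.07398,0.80098,-2.76197,-3.38468,0.92277
23,-0.13873,-0.10696,-0.60302,0.74136,0.26211,0.49474,0.07128,-0.06961,0.80194,-2.74759,-3.38303,0.91471
24,-0.12809,-0.10322,-0.59572,0.67576,0.23722,0.48065,0.07148,-0.06564,0.80283,-2.72369,-3.36370,0.90483
25,-0.11840,-0.09986,-0.58862,0.61572,0.21223,0.46729,0.07162,-0.06206,0.80365,-2.69205,-3.32940,0.89327
26,-0.10957,-0.09686,-0.58171,0.56144,0.18740,0.45487,0.07170,-0.05884,0.80440,-2.65436,-3.28275,0.88023
27,-0.10151,-0.09424,-0.57498,0.51300,0.16295,0.44351,0.07172,-0.05598,0.80511,-2.61218,-3.22623,0.86592
28,-0.09413,-0.09198,-0.56842,0.47034,0.13906,0.43326,0.07167,-0.05344,0.80578,-2.56693,-3.16215,0.85054
29,-0.08735,-0.09007,-0.56200,0.43331,0.11592,0.42413,0.07154,-0.05120,0.80641,-2.51989,-3.09263,0.83433
30,-0.08109,-0.08850,-0.55570,0.40171,0.09365,0.41607,0.07134,-0.04923,0.80700,-2.47220,-3.01956,0.81748
31,-0.07526,-0.08726,-0.54953,0.37523,0.07236,0.40901,0.07107,-0.04753,0.80758,-2.42482,-2.94461,0.80020
32,-0.06980,-0.08633,-0.54345,0.35346,0.05218,0.40290,0.07074,-0.04604,0.80813,-2.37857,-2.86937,0.78263
33,-0.06463,-0.08569,-0.53745,0.33543,0.03361,0.39790,0.07033,-0.04477,0.80866,-2.33410,-2.79594,0.76475
34,-0.05972,-0.08530,-0.53152,0.31829,0.01846,0.39488,0.06987,-0.04366,0.80918,-2.29190,-2.72896,0.74610
35,-0.05508,-0.08511,-0.52561,0.29890,0.00872,0.39453,0.06935,-0.04271,0.80968,-2.25271,-2.67392,0.72645
36,-0.05073,-0.08504,-0.51970,0.27975,0.00226,0.39478,0.06878,-0.04188,0.81018,-2.21785,-2.62853,0.70741
37,-0.04664,-0.08505,-0.51380,0.26340,-0.00316,0.39430,0.06816,-0.04115,0.81067,-2.18786,-2.58918,0.68981
38,-0.04278,-0.08515,-0.50791,0.25018,-0.00815,0.39320,0.06752,-0.04051,0.81116,-2.16248,-2.55449,0.67340
39,-0.03910,-0.08531,-0.50203,0.24000,-0.01298,0.39163,0.06684,-0.03993,0.81163,-2.14127,-2.52350,0.65793
40,-0.03556,-0.08554,-0.49618,0.23266,-0.01787,0.38966,0.06613,-0.03941,0.81210,-2.12374,-2.49537,0.64322
41,-0.03210,-0.08585,-0.49037,0.22793,-0.02295,0.38735,0.06541,-0.03895,0.81256,-2.10943,-2.46941,0.62912
42,-0.02870,-0.08623,-0.48458,0.22551,-0.02826,0.38475,0.06466,-0.03852,0.81301,-2.09789,-2.44510,0.61552
43,-0.02532,-0.08670,-0.47884,0.22506,-0.03380,0.38193,0.06390,-0.03813,0.81346,-2.08872,-2.42208,0.60230
44,-0.02194,-0.08725,-0.47314,0.22623,-0.03950,0.37896,0.06313,-0.03777,0.81389,-2.08156,-2.40017,0.58935
45,-0.01854,-0.08788,-0.46749,0.22864,-0.04526,0.37589,0.06234,-0.03743,0.81431,-2.07614,-2.37929,0.57659
46,-0.01509,-0.08860,-0.46188,0.23199,-0.05100,0.37276,0.06155,-0.03712,0.81473,-2.07223,-2.35938,0.56397
47,-0.01158,-0.08941,-0.45632,0.23602,-0.05666,0.36958,0.06074,-0.03682,0.81514,-2.06963,-2.34041,0.55147
48,-0.00801,-0.09029,-0.45081,0.24054,-0.06220,0.36635,0.05993,-0.03654,0.81554,-2.06820,-2.32232,0.53906
49,-0.00438,-0.09126,-0.44534,0.24539,-0.06762,0.36306,0.05910,-0.03627,0.81593,-2.06782,-2.30502,0.52673
50,-0.00066,-0.09231,-0.43993,0.25046,-0.07290,0.35969,0.05827,-0.03601,0.81632,,,


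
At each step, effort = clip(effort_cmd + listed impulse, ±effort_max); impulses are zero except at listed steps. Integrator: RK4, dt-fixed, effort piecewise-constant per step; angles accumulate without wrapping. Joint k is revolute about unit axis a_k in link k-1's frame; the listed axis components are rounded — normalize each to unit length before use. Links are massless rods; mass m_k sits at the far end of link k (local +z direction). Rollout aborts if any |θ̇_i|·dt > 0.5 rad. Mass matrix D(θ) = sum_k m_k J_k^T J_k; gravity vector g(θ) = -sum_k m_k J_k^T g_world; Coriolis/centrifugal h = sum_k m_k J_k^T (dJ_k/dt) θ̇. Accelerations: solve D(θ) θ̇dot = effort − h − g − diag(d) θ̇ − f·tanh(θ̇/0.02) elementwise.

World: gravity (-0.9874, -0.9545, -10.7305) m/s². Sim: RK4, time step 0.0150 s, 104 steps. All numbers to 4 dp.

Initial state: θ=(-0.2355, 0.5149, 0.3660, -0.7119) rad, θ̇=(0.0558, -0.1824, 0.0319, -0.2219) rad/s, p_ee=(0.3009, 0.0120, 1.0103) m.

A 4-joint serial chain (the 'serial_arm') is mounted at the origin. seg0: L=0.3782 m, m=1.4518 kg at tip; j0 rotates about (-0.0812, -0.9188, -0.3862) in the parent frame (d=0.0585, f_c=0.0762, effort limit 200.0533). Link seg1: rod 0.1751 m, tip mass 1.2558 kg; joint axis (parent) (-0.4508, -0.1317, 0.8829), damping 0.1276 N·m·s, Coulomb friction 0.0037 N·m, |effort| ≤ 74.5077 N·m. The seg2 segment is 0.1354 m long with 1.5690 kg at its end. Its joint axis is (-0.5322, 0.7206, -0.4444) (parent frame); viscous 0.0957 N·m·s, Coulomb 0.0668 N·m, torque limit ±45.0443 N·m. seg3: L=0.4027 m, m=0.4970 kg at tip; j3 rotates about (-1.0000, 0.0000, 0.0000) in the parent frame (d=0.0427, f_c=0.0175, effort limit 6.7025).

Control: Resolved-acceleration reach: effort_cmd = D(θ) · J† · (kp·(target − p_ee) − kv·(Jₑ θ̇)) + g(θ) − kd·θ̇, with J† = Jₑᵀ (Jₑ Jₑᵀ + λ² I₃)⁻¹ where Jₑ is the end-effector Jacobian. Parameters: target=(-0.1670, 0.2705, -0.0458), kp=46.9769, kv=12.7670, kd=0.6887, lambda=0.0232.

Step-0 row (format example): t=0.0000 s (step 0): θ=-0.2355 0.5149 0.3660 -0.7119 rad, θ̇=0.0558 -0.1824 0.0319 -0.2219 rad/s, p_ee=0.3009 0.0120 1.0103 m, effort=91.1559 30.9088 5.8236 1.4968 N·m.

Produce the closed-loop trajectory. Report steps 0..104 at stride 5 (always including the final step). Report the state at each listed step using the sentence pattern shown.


t=0.0750 s (step 5): θ=-0.1596 0.9664 0.6204 -1.2300 rad, θ̇=1.4206 7.7311 2.6149 -6.1387 rad/s, p_ee=0.2176 0.0517 0.9638 m, effort=11.1431 1.9124 -1.9166 1.2358 N·m.
t=0.1500 s (step 10): θ=-0.0185 1.5274 0.6421 -1.5695 rad, θ̇=2.6222 7.0693 -2.4824 -3.5753 rad/s, p_ee=0.0568 0.1189 0.9152 m, effort=5.3554 0.8689 -3.1394 -1.3741 N·m.
t=0.2250 s (step 15): θ=0.2600 1.9434 0.3056 -1.8316 rad, θ̇=4.4599 3.6531 -4.8947 -3.4114 rad/s, p_ee=-0.0755 0.1809 0.8021 m, effort=-15.4539 -6.2076 -0.3307 -0.7566 N·m.
t=0.3000 s (step 20): θ=0.5834 2.1306 0.0242 -2.0574 rad, θ̇=3.9849 1.7762 -2.7649 -2.5764 rad/s, p_ee=-0.1670 0.2365 0.6472 m, effort=-28.1839 -6.0320 -1.6043 0.0684 N·m.
t=0.3750 s (step 25): θ=0.8506 2.2446 -0.1393 -2.2225 rad, θ̇=3.1634 1.3447 -1.7407 -1.8734 rad/s, p_ee=-0.2169 0.2693 0.5082 m, effort=-28.9260 -5.0060 -1.7198 0.6325 N·m.
t=0.4500 s (step 30): θ=1.0629 2.3380 -0.2499 -2.3434 rad, θ̇=2.5352 1.1477 -1.2611 -1.3773 rad/s, p_ee=-0.2354 0.2866 0.3938 m, effort=-26.8759 -4.2621 -1.4288 0.9381 N·m.
t=0.5250 s (step 35): θ=1.2363 2.4170 -0.3324 -2.4325 rad, θ̇=2.1194 0.9507 -0.9571 -1.0187 rad/s, p_ee=-0.2372 0.2936 0.3025 m, effort=-24.4344 -3.7137 -1.1557 1.0616 N·m.
t=0.6000 s (step 40): θ=1.3851 2.4806 -0.3946 -2.4989 rad, θ̇=1.8709 0.7415 -0.7068 -0.7659 rad/s, p_ee=-0.2316 0.2946 0.2305 m, effort=-22.1714 -3.3058 -0.9757 1.0894 N·m.
t=0.6750 s (step 45): θ=1.5199 2.5289 -0.4389 -2.5494 rad, θ̇=1.7379 0.5479 -0.4780 -0.5932 rad/s, p_ee=-0.2236 0.2930 0.1735 m, effort=-20.3370 -3.0119 -0.8893 1.0745 N·m.
t=0.7500 s (step 50): θ=1.6473 2.5638 -0.4669 -2.5893 rad, θ̇=1.6640 0.3902 -0.2710 -0.4766 rad/s, p_ee=-0.2151 0.2911 0.1278 m, effort=-19.0609 -2.8092 -0.8863 1.0440 N·m.
t=0.8250 s (step 55): θ=1.7695 2.5885 -0.4805 -2.6218 rad, θ̇=1.5924 0.2713 -0.0988 -0.3957 rad/s, p_ee=-0.2068 0.2898 0.0906 m, effort=-18.2857 -2.6718 -0.9448 1.0109 N·m.
t=0.9000 s (step 60): θ=1.8852 2.6053 -0.4833 -2.6490 rad, θ̇=1.4830 0.1790 0.0006 -0.3272 rad/s, p_ee=-0.1986 0.2893 0.0598 m, effort=-17.7172 -2.5717 -0.9931 0.9768 N·m.
t=0.9750 s (step 65): θ=1.9908 2.6158 -0.4824 -2.6711 rad, θ̇=1.3247 0.1044 0.0253 -0.2672 rad/s, p_ee=-0.1900 0.2894 0.0344 m, effort=-17.0282 -2.4884 -0.9819 0.9567 N·m.
t=1.0500 s (step 70): θ=2.0828 2.6217 -0.4795 -2.6895 rad, θ̇=1.1215 0.0557 0.0504 -0.2266 rad/s, p_ee=-0.1815 0.2894 0.0137 m, effort=-16.1504 -2.4107 -0.9844 0.9530 N·m.
t=1.1250 s (step 75): θ=2.1585 2.6246 -0.4752 -2.7052 rad, θ̇=0.8980 0.0245 0.0618 -0.1926 rad/s, p_ee=-0.1739 0.2892 -0.0025 m, effort=-15.0534 -2.3357 -0.9680 0.9531 N·m.
t=1.2000 s (step 80): θ=2.2177 2.6257 -0.4707 -2.7185 rad, θ̇=0.6816 0.0063 0.0593 -0.1627 rad/s, p_ee=-0.1677 0.2886 -0.0148 m, effort=-13.8371 -2.2673 -0.9249 0.9558 N·m.
t=1.2750 s (step 85): θ=2.2615 2.6258 -0.4665 -2.7297 rad, θ̇=0.4923 -0.0030 0.0507 -0.1371 rad/s, p_ee=-0.1630 0.2876 -0.0237 m, effort=-12.6489 -2.2085 -0.8673 0.9607 N·m.
t=1.3500 s (step 90): θ=2.2925 2.6254 -0.4631 -2.7392 rad, θ̇=0.3398 -0.0077 0.0415 -0.1157 rad/s, p_ee=-0.1596 0.2864 -0.0302 m, effort=-11.6060 -2.1603 -0.8087 0.9670 N·m.
t=1.4250 s (step 95): θ=2.3135 2.6248 -0.4603 -2.7472 rad, θ̇=0.2248 -0.0096 0.0343 -0.0980 rad/s, p_ee=-0.1574 0.2850 -0.0347 m, effort=-10.7669 -2.1232 -0.7575 0.9736 N·m.
t=1.5000 s (step 100): θ=2.3271 2.6240 -0.4579 -2.7539 rad, θ̇=0.1428 -0.0100 0.0295 -0.0832 rad/s, p_ee=-0.1560 0.2836 -0.0378 m, effort=-10.1369 -2.0960 -0.7169 0.9799 N·m.
t=1.5600 s (step 104): θ=2.3342 2.6234 -0.4562 -2.7586 rad, θ̇=0.0965 -0.0098 0.0269 -0.0732 rad/s, p_ee=-0.1554 0.2825 -0.0395 m.


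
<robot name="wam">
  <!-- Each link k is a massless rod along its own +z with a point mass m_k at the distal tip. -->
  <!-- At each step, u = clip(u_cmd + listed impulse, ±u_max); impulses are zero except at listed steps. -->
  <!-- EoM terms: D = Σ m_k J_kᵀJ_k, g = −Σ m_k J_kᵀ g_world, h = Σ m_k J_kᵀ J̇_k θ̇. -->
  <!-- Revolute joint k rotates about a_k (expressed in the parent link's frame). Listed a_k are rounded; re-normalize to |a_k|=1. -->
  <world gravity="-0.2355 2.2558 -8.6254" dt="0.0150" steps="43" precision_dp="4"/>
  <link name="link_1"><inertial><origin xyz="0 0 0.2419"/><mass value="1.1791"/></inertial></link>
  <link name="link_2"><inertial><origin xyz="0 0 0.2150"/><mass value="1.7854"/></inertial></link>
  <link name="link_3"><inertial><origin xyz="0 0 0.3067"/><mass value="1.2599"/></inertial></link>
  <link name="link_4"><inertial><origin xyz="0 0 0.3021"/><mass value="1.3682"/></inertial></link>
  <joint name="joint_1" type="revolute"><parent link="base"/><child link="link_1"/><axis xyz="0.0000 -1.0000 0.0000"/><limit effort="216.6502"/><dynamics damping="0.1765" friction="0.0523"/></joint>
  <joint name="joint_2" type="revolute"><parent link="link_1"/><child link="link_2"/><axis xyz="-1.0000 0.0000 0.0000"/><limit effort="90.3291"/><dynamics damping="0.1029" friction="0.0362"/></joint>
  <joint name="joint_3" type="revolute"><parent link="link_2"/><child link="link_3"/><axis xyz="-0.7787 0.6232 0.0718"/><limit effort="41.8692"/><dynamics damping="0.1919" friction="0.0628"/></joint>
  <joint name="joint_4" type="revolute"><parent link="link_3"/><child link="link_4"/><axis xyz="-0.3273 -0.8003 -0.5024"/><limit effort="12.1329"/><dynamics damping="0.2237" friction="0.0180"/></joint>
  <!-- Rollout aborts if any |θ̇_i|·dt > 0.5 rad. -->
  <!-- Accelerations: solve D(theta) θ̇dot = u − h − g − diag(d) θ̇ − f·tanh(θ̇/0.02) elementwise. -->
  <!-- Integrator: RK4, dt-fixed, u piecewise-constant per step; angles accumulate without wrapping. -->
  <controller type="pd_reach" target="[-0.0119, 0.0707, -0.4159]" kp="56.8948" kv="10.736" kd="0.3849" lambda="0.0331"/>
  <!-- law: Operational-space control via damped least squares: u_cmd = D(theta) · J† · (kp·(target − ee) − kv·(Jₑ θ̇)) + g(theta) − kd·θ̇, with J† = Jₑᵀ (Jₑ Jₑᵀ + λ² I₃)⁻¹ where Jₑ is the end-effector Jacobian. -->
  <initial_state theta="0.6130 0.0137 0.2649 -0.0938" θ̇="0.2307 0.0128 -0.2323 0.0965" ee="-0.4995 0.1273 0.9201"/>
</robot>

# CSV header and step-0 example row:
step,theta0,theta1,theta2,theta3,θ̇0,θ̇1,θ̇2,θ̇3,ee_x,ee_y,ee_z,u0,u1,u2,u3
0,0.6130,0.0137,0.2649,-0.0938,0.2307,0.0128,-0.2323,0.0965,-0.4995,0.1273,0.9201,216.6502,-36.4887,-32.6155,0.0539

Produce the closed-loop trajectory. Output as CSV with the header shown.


step,theta0,theta1,theta2,theta3,θ̇0,θ̇1,θ̇2,θ̇3,ee_x,ee_y,ee_z,u0,u1,u2,u3
1,0.6450,-0.0121,0.3119,-0.1336,3.9847,-3.3852,6.3228,-5.3680,-0.5034,0.1250,0.9136,216.6502,-24.6230,-25.5170,0.8527
2,0.7301,-0.0841,0.4463,-0.2531,7.2357,-6.0443,11.1360,-10.5396,-0.5048,0.1207,0.8937,145.5048,-9.6529,-10.1564,-0.2630
3,0.8514,-0.1827,0.6230,-0.4358,8.8414,-6.9598,12.0389,-13.7422,-0.5032,0.1147,0.8534,48.5077,-1.5154,2.4429,-2.1299
4,0.9852,-0.2845,0.7909,-0.6490,8.9977,-6.5932,10.3066,-14.6368,-0.5004,0.1080,0.7937,-7.1316,1.1190,8.9238,-3.4453
5,1.1175,-0.3783,0.9292,-0.8673,8.6716,-5.9239,8.1882,-14.4702,-0.4979,0.1018,0.7214,-37.6473,1.1488,11.1793,-3.6335
6,1.2439,-0.4620,1.0374,-1.0797,8.2112,-5.2413,6.3123,-13.8662,-0.4957,0.0974,0.6425,-54.7215,0.0698,11.2984,-2.9294
7,1.3632,-0.5359,1.1203,-1.2812,7.7189,-4.6276,4.8007,-13.0483,-0.4935,0.0950,0.5612,-64.3598,-1.5311,10.4679,-1.7207
8,1.4752,-0.6015,1.1834,-1.4695,7.2229,-4.1199,3.6462,-12.1157,-0.4907,0.0945,0.4804,-69.7429,-3.4216,9.2784,-0.3188
9,1.5798,-0.6606,1.2316,-1.6435,6.7261,-3.7442,2.7955,-11.1568,-0.4868,0.0955,0.4021,-72.6693,-5.4652,8.0116,1.0817
10,1.6769,-0.7151,1.2690,-1.8034,6.2191,-3.5237,2.1842,-10.2570,-0.4813,0.0975,0.3274,-74.1666,-7.5166,6.8109,2.3836
11,1.7663,-0.7676,1.2987,-1.9506,5.6905,-3.4793,1.7719,-9.4651,-0.4739,0.0996,0.2570,-74.6606,-9.3537,5.7813,3.5480
12,1.8476,-0.8209,1.3236,-2.0869,5.1367,-3.6212,1.5516,-8.7804,-0.4646,0.1016,0.1912,-73.9498,-10.5976,5.0431,4.5593
13,1.9204,-0.8775,1.3467,-2.2135,4.5682,-3.9315,1.5287,-8.1703,-0.4533,0.1030,0.1302,-71.3544,-10.7516,4.7048,5.4071
14,1.9849,-0.9395,1.3708,-2.3313,4.0109,-4.3498,1.6910,-7.5925,-0.4403,0.1034,0.0738,-66.3596,-9.5202,4.7506,6.0812
15,2.0413,-1.0079,1.3984,-2.4404,3.4994,-4.7780,1.9876,-7.0148,-0.4257,0.1027,0.0219,-59.3116,-7.1474,4.9928,6.5755
16,2.0906,-1.0821,1.4308,-2.5409,3.0619,-5.1144,2.3367,-6.4280,-0.4098,0.1006,-0.0258,-51.2734,-4.2973,5.1936,6.8937
17,2.1340,-1.1601,1.4682,-2.6326,2.7114,-5.2900,2.6566,-5.8424,-0.3929,0.0970,-0.0692,-43.3035,-1.6229,5.2023,7.0507
18,2.1728,-1.2394,1.5099,-2.7157,2.4477,-5.2803,2.8926,-5.2733,-0.3751,0.0923,-0.1086,-36.0861,0.4852,4.9758,7.0687
19,2.2082,-1.3172,1.5542,-2.7905,2.2633,-5.0954,3.0210,-4.7329,-0.3567,0.0866,-0.1442,-29.9773,1.8982,4.5402,6.9727
20,2.2413,-1.3912,1.5997,-2.8576,2.1467,-4.7639,3.0410,-4.2294,-0.3379,0.0802,-0.1760,-25.1079,2.6605,3.9562,6.7886
21,2.2731,-1.4594,1.6447,-2.9174,2.0837,-4.3207,2.9655,-3.7686,-0.3187,0.0737,-0.2043,-21.4366,2.9005,3.2943,6.5415
22,2.3043,-1.5203,1.6880,-2.9707,2.0585,-3.8003,2.8142,-3.3548,-0.2994,0.0672,-0.2295,-18.8015,2.7639,2.6172,6.2546
23,2.3352,-1.5731,1.7286,-3.0182,2.0555,-3.2333,2.6092,-2.9896,-0.2801,0.0611,-0.2517,-16.9850,2.3762,1.9707,5.9474
24,2.3661,-1.6172,1.7659,-3.0606,2.0612,-2.6461,2.3715,-2.6720,-0.2611,0.0556,-0.2713,-15.7688,1.8309,1.3831,5.6352
25,2.3971,-1.6525,1.7996,-3.0986,2.0648,-2.0606,2.1187,-2.3985,-0.2423,0.0508,-0.2885,-14.9656,1.1917,0.8692,5.3291
26,2.4280,-1.6792,1.8294,-3.1328,2.0589,-1.4952,1.8646,-2.1640,-0.2240,0.0468,-0.3037,-14.4298,0.5010,0.4340,5.0366
27,2.4588,-1.6976,1.8555,-3.1637,2.0395,-0.9642,1.6187,-1.9627,-0.2063,0.0436,-0.3170,-14.0554,-0.2122,0.0771,4.7622
28,2.4892,-1.7085,1.8780,-3.1919,2.0048,-0.4790,1.3871,-1.7885,-0.1893,0.0411,-0.3286,-13.7691,-0.9263,-0.2052,4.5087
29,2.5189,-1.7124,1.8972,-3.2176,1.9552,-0.0476,1.1732,-1.6361,-0.1731,0.0393,-0.3389,-13.5225,-1.6241,-0.4179,4.2774
30,2.5478,-1.7104,1.9134,-3.2411,1.8920,0.3191,0.9815,-1.4996,-0.1578,0.0383,-0.3478,-13.2866,-2.2791,-0.5685,4.0682
31,2.5756,-1.7033,1.9268,-3.2627,1.8175,0.6252,0.8094,-1.3767,-0.1433,0.0378,-0.3557,-13.0427,-2.8886,-0.6619,3.8814
32,2.6023,-1.6920,1.9378,-3.2825,1.7344,0.8727,0.6559,-1.2648,-0.1297,0.0379,-0.3626,-12.7813,-3.4447,-0.7042,3.7163
33,2.6276,-1.6775,1.9466,-3.3007,1.6448,1.0638,0.5206,-1.1618,-0.1170,0.0384,-0.3686,-12.4985,-3.9395,-0.7021,3.5717
34,2.6516,-1.6605,1.9536,-3.3174,1.5509,1.2028,0.4024,-1.0660,-0.1053,0.0393,-0.3738,-12.1939,-4.3684,-0.6621,3.4462
35,2.6741,-1.6418,1.9588,-3.3327,1.4547,1.2948,0.3003,-0.9763,-0.0944,0.0405,-0.3784,-11.8694,-4.7294,-0.5905,3.3380
36,2.6952,-1.6219,1.9627,-3.3467,1.3577,1.3459,0.2130,-0.8922,-0.0844,0.0420,-0.3824,-11.5278,-5.0236,-0.4933,3.2454
37,2.7149,-1.6016,1.9653,-3.3595,1.2614,1.3623,0.1392,-0.8131,-0.0753,0.0437,-0.3859,-11.1726,-5.2541,-0.3761,3.1665
38,2.7331,-1.5813,1.9670,-3.3712,1.1668,1.3500,0.0774,-0.7386,-0.0669,0.0455,-0.3889,-10.8075,-5.4260,-0.2440,3.0995
39,2.7499,-1.5613,1.9677,-3.3817,1.0747,1.3150,0.0264,-0.6688,-0.0593,0.0473,-0.3915,-10.4367,-5.5451,-0.1016,3.0427
40,2.7654,-1.5420,1.9679,-3.3913,0.9850,1.2608,-0.0107,-0.6049,-0.0524,0.0492,-0.3938,-10.0734,-5.6152,0.0421,2.9954
41,2.7795,-1.5236,1.9675,-3.3999,0.8974,1.1915,-0.0332,-0.5476,-0.0461,0.0511,-0.3958,-9.7253,-5.6416,0.1815,2.9561
42,2.7923,-1.5063,1.9669,-3.4077,0.8136,1.1145,-0.0493,-0.4948,-0.0405,0.0529,-0.3975,-9.3799,-5.6361,0.3220,2.9228
43,2.8039,-1.4902,1.9661,-3.4148,0.7342,1.0335,-0.0610,-0.4460,-0.0354,0.0547,-0.3989,,,,


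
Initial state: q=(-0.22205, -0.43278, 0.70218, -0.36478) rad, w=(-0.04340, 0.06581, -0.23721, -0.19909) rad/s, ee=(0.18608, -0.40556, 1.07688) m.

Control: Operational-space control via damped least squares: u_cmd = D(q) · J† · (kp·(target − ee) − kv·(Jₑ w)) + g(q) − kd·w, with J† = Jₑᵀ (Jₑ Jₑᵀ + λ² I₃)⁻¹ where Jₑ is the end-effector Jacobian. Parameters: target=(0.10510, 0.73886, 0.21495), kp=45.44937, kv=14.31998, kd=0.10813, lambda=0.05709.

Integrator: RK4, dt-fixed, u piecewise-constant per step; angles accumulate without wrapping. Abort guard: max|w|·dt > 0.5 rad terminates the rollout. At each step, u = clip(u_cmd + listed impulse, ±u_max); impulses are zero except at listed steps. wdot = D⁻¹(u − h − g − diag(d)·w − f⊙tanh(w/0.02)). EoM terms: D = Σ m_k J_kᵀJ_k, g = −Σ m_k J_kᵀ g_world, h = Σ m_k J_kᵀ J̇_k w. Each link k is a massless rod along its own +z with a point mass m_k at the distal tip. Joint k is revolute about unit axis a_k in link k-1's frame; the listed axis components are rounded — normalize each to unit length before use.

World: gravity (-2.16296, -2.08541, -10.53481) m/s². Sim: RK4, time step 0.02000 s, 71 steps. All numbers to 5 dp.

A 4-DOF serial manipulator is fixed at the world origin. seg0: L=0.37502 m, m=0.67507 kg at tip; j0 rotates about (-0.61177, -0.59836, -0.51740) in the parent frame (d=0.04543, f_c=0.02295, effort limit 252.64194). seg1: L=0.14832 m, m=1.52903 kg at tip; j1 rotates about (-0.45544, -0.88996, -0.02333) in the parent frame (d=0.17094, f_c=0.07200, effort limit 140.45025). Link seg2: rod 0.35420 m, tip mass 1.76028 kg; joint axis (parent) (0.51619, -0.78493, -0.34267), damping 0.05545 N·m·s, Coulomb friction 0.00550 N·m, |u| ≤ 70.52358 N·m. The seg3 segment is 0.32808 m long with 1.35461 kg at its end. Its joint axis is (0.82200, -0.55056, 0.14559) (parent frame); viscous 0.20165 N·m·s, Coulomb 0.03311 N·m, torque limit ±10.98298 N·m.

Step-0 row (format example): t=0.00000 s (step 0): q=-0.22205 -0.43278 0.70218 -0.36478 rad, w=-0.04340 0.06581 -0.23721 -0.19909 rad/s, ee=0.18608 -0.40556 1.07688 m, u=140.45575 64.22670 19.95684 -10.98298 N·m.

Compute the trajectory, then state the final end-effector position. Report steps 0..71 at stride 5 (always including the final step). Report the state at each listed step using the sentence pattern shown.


t=0.10000 s (step 5): q=0.22781 -0.96858 1.05441 -1.17161 rad, w=6.10369 -4.40826 1.45575 -10.05717 rad/s, ee=0.16545 -0.24274 0.97462 m, u=4.97927 5.61782 -8.27237 -1.68749 N·m.
t=0.20000 s (step 10): q=0.76052 -1.10742 0.85911 -1.94562 rad, w=4.08866 0.94652 -4.05022 -5.51745 rad/s, ee=0.09694 0.03767 0.77015 m, u=-33.20455 -8.98841 -10.68366 5.81002 N·m.
t=0.30000 s (step 15): q=1.03698 -0.88821 0.38133 -2.31000 rad, w=1.58474 3.13885 -5.21222 -1.92853 rad/s, ee=0.06485 0.25083 0.60529 m, u=-22.05096 -5.49345 -3.39671 5.81025 N·m.
t=0.40000 s (step 20): q=1.10745 -0.50384 -0.12925 -2.36174 rad, w=-0.08207 4.58438 -4.77369 0.72905 rad/s, ee=0.07236 0.38921 0.49022 m, u=-15.15613 -3.80468 4.09293 3.42708 N·m.
t=0.50000 s (step 25): q=1.07369 -0.01909 -0.50210 -2.21475 rad, w=-0.18271 4.60536 -2.29903 1.75374 rad/s, ee=0.09717 0.48577 0.39996 m, u=-16.80636 -7.29426 6.87890 1.95544 N·m.
t=0.60000 s (step 30): q=1.11429 0.33522 -0.57785 -2.09047 rad, w=0.90679 2.39093 0.46600 0.66699 rad/s, ee=0.10734 0.55769 0.34091 m, u=-23.77412 -15.11938 0.39438 1.43715 N·m.
t=0.70000 s (step 35): q=1.22529 0.47323 -0.48323 -2.05826 rad, w=1.19261 0.55420 1.16335 0.10728 rad/s, ee=0.10116 0.61890 0.30008 m, u=-26.47994 -18.34111 -3.87093 0.93848 N·m.
t=0.80000 s (step 40): q=1.33832 0.48336 -0.37506 -2.05366 rad, w=1.01628 -0.17420 0.93478 0.02568 rad/s, ee=0.09686 0.66298 0.26898 m, u=-25.46403 -17.94707 -4.73901 0.79053 N·m.
t=0.90000 s (step 45): q=1.42486 0.45829 -0.29882 -2.05054 rad, w=0.71590 -0.27965 0.60326 0.03744 rad/s, ee=0.09731 0.69096 0.24729 m, u=-24.28526 -17.19600 -4.82609 0.83410 N·m.
t=1.00000 s (step 50): q=1.48277 0.43314 -0.25137 -2.04619 rad, w=0.45205 -0.21110 0.36184 0.04859 rad/s, ee=0.09943 0.70807 0.23332 m, u=-23.25901 -16.58554 -4.87770 0.90981 N·m.
t=1.10000 s (step 55): q=1.51739 0.41712 -0.22378 -2.04089 rad, w=0.25095 -0.11006 0.20164 0.05664 rad/s, ee=0.10146 0.71855 0.22474 m, u=-22.45793 -16.15175 -4.94339 0.96400 N·m.
t=1.20000 s (step 60): q=1.53500 0.41064 -0.20918 -2.03493 rad, w=0.11099 -0.02494 0.09897 0.06186 rad/s, ee=0.10286 0.72505 0.21969 m, u=-21.85774 -15.84938 -4.99784 0.99124 N·m.
t=1.30000 s (step 65): q=1.54223 0.40967 -0.20193 -2.02905 rad, w=0.04476 -0.00395 0.05382 0.05334 rad/s, ee=0.10361 0.72917 0.21700 m, u=-21.30434 -15.56773 -5.03717 1.00187 N·m.
t=1.40000 s (step 70): q=1.54523 0.40939 -0.19774 -2.02435 rad, w=0.01889 -0.00225 0.03209 0.04079 rad/s, ee=0.10391 0.73187 0.21576 m, u=-21.01255 -15.41949 -5.05539 1.00546 N·m.
t=1.42000 s (step 71): q=1.54558 0.40934 -0.19712 -2.02356 rad, w=0.01598 -0.00220 0.02902 0.03847 rad/s, ee=0.10394 0.73229 0.21561 m.
final ee position (m): 0.10394 0.73229 0.21561


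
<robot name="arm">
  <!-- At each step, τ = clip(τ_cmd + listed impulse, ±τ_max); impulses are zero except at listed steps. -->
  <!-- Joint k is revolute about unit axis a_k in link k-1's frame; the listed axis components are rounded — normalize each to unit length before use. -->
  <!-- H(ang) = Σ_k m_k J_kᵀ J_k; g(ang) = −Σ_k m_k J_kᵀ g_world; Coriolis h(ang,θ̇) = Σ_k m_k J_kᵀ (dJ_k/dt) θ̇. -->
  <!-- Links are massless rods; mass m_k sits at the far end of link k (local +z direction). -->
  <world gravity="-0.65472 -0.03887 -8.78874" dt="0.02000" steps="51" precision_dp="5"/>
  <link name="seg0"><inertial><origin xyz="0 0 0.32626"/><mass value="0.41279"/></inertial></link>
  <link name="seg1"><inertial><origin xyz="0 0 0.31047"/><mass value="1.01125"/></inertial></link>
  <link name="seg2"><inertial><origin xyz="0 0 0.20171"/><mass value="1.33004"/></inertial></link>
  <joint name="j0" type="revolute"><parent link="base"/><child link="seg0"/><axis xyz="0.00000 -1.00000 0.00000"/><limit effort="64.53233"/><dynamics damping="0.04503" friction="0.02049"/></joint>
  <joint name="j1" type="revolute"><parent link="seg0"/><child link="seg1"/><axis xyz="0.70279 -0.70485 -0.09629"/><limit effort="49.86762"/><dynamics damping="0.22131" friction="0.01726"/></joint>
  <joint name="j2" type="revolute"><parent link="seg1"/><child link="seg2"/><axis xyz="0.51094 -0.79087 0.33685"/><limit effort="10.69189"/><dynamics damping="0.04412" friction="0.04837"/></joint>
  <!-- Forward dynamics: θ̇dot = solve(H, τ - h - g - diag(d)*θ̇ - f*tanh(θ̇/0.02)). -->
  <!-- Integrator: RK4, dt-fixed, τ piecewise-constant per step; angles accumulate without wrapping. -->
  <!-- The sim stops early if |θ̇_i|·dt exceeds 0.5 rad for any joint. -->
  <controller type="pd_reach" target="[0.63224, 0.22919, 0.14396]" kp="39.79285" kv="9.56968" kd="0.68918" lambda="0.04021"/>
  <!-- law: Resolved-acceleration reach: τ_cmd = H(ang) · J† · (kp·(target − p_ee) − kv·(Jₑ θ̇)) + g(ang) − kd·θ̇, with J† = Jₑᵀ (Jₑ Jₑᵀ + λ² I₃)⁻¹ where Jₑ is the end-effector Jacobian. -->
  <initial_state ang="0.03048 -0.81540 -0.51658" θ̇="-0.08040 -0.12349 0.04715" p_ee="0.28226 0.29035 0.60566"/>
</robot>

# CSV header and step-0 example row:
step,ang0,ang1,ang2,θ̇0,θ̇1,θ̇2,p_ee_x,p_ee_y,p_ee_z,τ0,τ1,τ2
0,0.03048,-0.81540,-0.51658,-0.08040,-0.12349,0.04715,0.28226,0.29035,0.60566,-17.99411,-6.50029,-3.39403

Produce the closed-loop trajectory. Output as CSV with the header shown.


step,ang0,ang1,ang2,θ̇0,θ̇1,θ̇2,p_ee_x,p_ee_y,p_ee_z,τ0,τ1,τ2
1,0.02633,-0.81715,-0.53263,-0.33783,-0.06064,-1.61138,0.28631,0.29059,0.60098,-13.45232,-3.85045,-1.19307
2,0.01692,-0.82069,-0.56518,-0.60636,-0.29028,-1.64581,0.29491,0.29093,0.59110,-9.82823,-1.49821,-0.43579
3,0.00238,-0.82820,-0.59748,-0.85212,-0.45631,-1.58420,0.30676,0.29189,0.57788,-6.66365,0.51345,0.15944
4,-0.01689,-0.83834,-0.62819,-1.07875,-0.55460,-1.48556,0.32104,0.29318,0.56204,-3.85349,2.22903,0.64818
5,-0.04050,-0.84985,-0.65673,-1.28690,-0.59257,-1.36712,0.33704,0.29456,0.54417,-1.33116,3.68626,1.04993
6,-0.06808,-0.86160,-0.68282,-1.47499,-0.57963,-1.24027,0.35418,0.29583,0.52477,0.94679,4.91502,1.37868
7,-0.09921,-0.87269,-0.70638,-1.64026,-0.52610,-1.11279,0.37196,0.29687,0.50428,3.00798,5.93968,1.64528
8,-0.13338,-0.88240,-0.72743,-1.77974,-0.44250,-0.98963,0.39000,0.29761,0.48309,4.86976,6.78134,1.85847
9,-0.17006,-0.89023,-0.74608,-1.89089,-0.33901,-0.87365,0.40796,0.29801,0.46153,6.54342,7.45942,2.02559
10,-0.20868,-0.89588,-0.76251,-1.97208,-0.22497,-0.76631,0.42559,0.29807,0.43990,8.03719,7.99262,2.15312
11,-0.24861,-0.89923,-0.77688,-2.02284,-0.10843,-0.66822,0.44269,0.29780,0.41845,9.35816,8.39922,2.24700
12,-0.28926,-0.90028,-0.78938,-2.04379,0.00370,-0.57893,0.45910,0.29722,0.39739,10.51344,8.69793,2.31233
13,-0.33005,-0.89920,-0.80015,-2.03610,0.10388,-0.49495,0.47470,0.29639,0.37691,11.51053,8.91232,2.35208
14,-0.37043,-0.89623,-0.80936,-2.00355,0.19322,-0.42379,0.48942,0.29534,0.35713,12.35956,9.04929,2.37651
15,-0.40995,-0.89161,-0.81724,-1.94959,0.26943,-0.36280,0.50321,0.29409,0.33818,13.07014,9.12283,2.38742
16,-0.44821,-0.88560,-0.82399,-1.87787,0.33155,-0.31068,0.51605,0.29269,0.32015,13.65289,9.14571,2.38738
17,-0.48490,-0.87849,-0.82978,-1.79212,0.37975,-0.26675,0.52792,0.29116,0.30310,14.11915,9.12879,2.37900
18,-0.51976,-0.87055,-0.83476,-1.69596,0.41493,-0.23038,0.53886,0.28954,0.28708,14.48060,9.08112,2.36445
19,-0.55264,-0.86202,-0.83908,-1.59272,0.43843,-0.20085,0.54888,0.28784,0.27210,14.74897,9.01010,2.34541
20,-0.58340,-0.85312,-0.84286,-1.48537,0.45185,-0.17737,0.55803,0.28611,0.25819,14.93580,8.92176,2.32313
21,-0.61200,-0.84404,-0.84623,-1.37647,0.45682,-0.15911,0.56634,0.28435,0.24535,15.05215,8.82089,2.29856
22,-0.63844,-0.83493,-0.84928,-1.26812,0.45498,-0.14524,0.57386,0.28259,0.23354,15.10852,8.71134,2.27238
23,-0.66272,-0.82592,-0.85208,-1.16205,0.44780,-0.13496,0.58066,0.28084,0.22275,15.11465,8.59617,2.24512
24,-0.68493,-0.81708,-0.85471,-1.05956,0.43661,-0.12755,0.58679,0.27911,0.21295,15.07948,8.47782,2.21718
25,-0.70513,-0.80850,-0.85720,-0.96167,0.42253,-0.12236,0.59230,0.27742,0.20408,15.01110,8.35825,2.18891
26,-0.72342,-0.80022,-0.85962,-0.86906,0.40652,-0.11885,0.59724,0.27577,0.19611,14.91672,8.23906,2.16060
27,-0.73992,-0.79227,-0.86197,-0.78218,0.38935,-0.11657,0.60168,0.27418,0.18899,14.80271,8.12152,2.13251
28,-0.75475,-0.78467,-0.86429,-0.70130,0.37160,-0.11514,0.60565,0.27263,0.18266,14.67459,8.00670,2.10489
29,-0.76802,-0.77742,-0.86658,-0.62650,0.35374,-0.11429,0.60920,0.27114,0.17707,14.53711,7.89545,2.07795
30,-0.77985,-0.77053,-0.86886,-0.55774,0.33611,-0.11380,0.61238,0.26971,0.17216,14.39431,7.78844,2.05187
31,-0.79037,-0.76399,-0.87114,-0.49487,0.31894,-0.11351,0.61523,0.26834,0.16787,14.24954,7.68622,2.02683
32,-0.79969,-0.75778,-0.87341,-0.43769,0.30239,-0.11330,0.61778,0.26702,0.16416,14.10557,7.58920,2.00296
33,-0.80792,-0.75190,-0.87567,-0.38591,0.28655,-0.11310,0.62006,0.26576,0.16097,13.96462,7.49768,1.98038
34,-0.81517,-0.74632,-0.87793,-0.33924,0.27148,-0.11286,0.62210,0.26455,0.15824,13.82842,7.41185,1.95916
35,-0.82153,-0.74104,-0.88018,-0.29735,0.25719,-0.11256,0.62393,0.26339,0.15594,13.69832,7.33182,1.93937
36,-0.82710,-0.73604,-0.88243,-0.25989,0.24366,-0.11217,0.62556,0.26228,0.15402,13.57528,7.25760,1.92103
37,-0.83196,-0.73130,-0.88467,-0.22652,0.23087,-0.11170,0.62703,0.26122,0.15242,13.45996,7.18915,1.90414
38,-0.83619,-0.72680,-0.88690,-0.19690,0.21879,-0.11115,0.62835,0.26020,0.15112,13.35277,7.12634,1.88870
39,-0.83986,-0.72255,-0.88911,-0.17071,0.20736,-0.11052,0.62953,0.25923,0.15008,13.25390,7.06903,1.87466
40,-0.84304,-0.71851,-0.89132,-0.14763,0.19656,-0.10983,0.63059,0.25830,0.14925,13.16337,7.01699,1.86198
41,-0.84579,-0.71468,-0.89351,-0.12735,0.18632,-0.10907,0.63154,0.25741,0.14862,13.08103,6.96998,1.85059
42,-0.84816,-0.71106,-0.89568,-0.10960,0.17662,-0.10826,0.63239,0.25656,0.14816,13.00666,6.92774,1.84043
43,-0.85020,-0.70762,-0.89784,-0.09412,0.16742,-0.10741,0.63315,0.25575,0.14783,12.93992,6.88997,1.83142
44,-0.85194,-0.70436,-0.89997,-0.08065,0.15869,-0.10653,0.63384,0.25497,0.14762,12.88044,6.85638,1.82348
45,-0.85344,-0.70127,-0.90210,-0.06898,0.15038,-0.10561,0.63445,0.25423,0.14750,12.82777,6.82667,1.81651
46,-0.85471,-0.69834,-0.90420,-0.05891,0.14249,-0.10466,0.63500,0.25352,0.14747,12.78146,6.80051,1.81044
47,-0.85580,-0.69557,-0.90628,-0.05024,0.13499,-0.10369,0.63550,0.25284,0.14749,12.74105,6.77761,1.80518
48,-0.85673,-0.69294,-0.90834,-0.04282,0.12786,-0.10269,0.63594,0.25219,0.14757,12.70608,6.75767,1.80065
49,-0.85753,-0.69046,-0.91039,-0.03649,0.12108,-0.10166,0.63633,0.25156,0.14769,12.67611,6.74041,1.79677
50,-0.85820,-0.68810,-0.91241,-0.03111,0.11466,-0.10061,0.63668,0.25097,0.14783,12.65070,6.72555,1.79346
51,-0.85878,-0.68587,-0.91441,-0.02658,0.10856,-0.09952,0.63700,0.25040,0.14799,,,


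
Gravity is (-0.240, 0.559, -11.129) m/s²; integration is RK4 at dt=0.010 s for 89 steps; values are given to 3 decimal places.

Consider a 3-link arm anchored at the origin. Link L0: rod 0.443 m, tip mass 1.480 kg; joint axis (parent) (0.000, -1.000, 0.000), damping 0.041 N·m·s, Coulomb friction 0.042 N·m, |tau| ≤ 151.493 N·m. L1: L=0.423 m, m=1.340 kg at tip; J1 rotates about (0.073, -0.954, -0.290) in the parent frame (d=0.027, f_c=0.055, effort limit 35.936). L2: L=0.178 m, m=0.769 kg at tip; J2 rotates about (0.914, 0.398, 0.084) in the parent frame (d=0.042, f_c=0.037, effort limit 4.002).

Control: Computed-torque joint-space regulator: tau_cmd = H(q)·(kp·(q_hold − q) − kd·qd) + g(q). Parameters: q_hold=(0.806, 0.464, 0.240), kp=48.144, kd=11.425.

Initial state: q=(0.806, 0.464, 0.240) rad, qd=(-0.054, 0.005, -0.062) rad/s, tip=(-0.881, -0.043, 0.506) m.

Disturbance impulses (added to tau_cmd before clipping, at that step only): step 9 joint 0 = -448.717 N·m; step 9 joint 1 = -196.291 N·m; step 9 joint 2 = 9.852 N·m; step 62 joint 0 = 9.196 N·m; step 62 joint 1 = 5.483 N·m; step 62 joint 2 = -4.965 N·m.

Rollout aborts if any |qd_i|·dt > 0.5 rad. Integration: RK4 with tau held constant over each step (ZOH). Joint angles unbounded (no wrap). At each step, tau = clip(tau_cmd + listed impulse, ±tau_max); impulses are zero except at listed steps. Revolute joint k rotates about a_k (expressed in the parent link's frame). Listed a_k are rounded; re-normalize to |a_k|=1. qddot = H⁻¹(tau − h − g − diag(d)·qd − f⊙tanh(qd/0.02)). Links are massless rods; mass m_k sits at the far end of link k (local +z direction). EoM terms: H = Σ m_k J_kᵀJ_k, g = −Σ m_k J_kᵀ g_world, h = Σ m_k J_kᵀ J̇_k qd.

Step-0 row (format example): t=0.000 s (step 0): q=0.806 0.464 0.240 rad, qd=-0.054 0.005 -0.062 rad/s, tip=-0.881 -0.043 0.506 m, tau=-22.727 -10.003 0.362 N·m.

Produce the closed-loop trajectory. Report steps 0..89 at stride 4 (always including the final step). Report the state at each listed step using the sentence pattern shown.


t=0.040 s (step 4): q=0.804 0.464 0.239 rad, qd=-0.029 -0.002 -0.003 rad/s, tip=-0.881 -0.042 0.507 m, tau=-23.042 -10.135 0.354 N·m.
t=0.080 s (step 8): q=0.804 0.464 0.239 rad, qd=-0.013 -0.003 0.001 rad/s, tip=-0.880 -0.042 0.508 m, tau=-23.294 -10.246 0.359 N·m.
t=0.120 s (step 12): q=0.756 0.541 0.272 rad, qd=-1.587 2.547 1.105 rad/s, tip=-0.869 -0.045 0.509 m, tau=-10.240 -7.944 -0.010 N·m.
t=0.160 s (step 16): q=0.709 0.615 0.304 rad, qd=-0.816 1.275 0.536 rad/s, tip=-0.856 -0.046 0.509 m, tau=-13.570 -8.870 0.092 N·m.
t=0.200 s (step 20): q=0.687 0.649 0.317 rad, qd=-0.309 0.466 0.142 rad/s, tip=-0.850 -0.047 0.509 m, tau=-16.310 -9.487 0.175 N·m.
t=0.240 s (step 24): q=0.682 0.657 0.318 rad, qd=0.017 -0.041 -0.046 rad/s, tip=-0.849 -0.046 0.510 m, tau=-18.507 -9.900 0.223 N·m.
t=0.280 s (step 28): q=0.686 0.649 0.315 rad, qd=0.198 -0.306 -0.085 rad/s, tip=-0.850 -0.046 0.510 m, tau=-20.193 -10.221 0.243 N·m.
t=0.320 s (step 32): q=0.697 0.634 0.311 rad, qd=0.299 -0.453 -0.101 rad/s, tip=-0.853 -0.047 0.510 m, tau=-21.477 -10.443 0.258 N·m.
t=0.360 s (step 36): q=0.710 0.614 0.307 rad, qd=0.343 -0.516 -0.103 rad/s, tip=-0.856 -0.047 0.509 m, tau=-22.429 -10.593 0.270 N·m.
t=0.400 s (step 40): q=0.723 0.593 0.303 rad, qd=0.347 -0.522 -0.098 rad/s, tip=-0.860 -0.047 0.509 m, tau=-23.112 -10.691 0.280 N·m.
t=0.440 s (step 44): q=0.737 0.573 0.299 rad, qd=0.328 -0.490 -0.088 rad/s, tip=-0.863 -0.048 0.508 m, tau=-23.583 -10.750 0.289 N·m.
t=0.480 s (step 48): q=0.749 0.554 0.296 rad, qd=0.293 -0.438 -0.078 rad/s, tip=-0.866 -0.048 0.508 m, tau=-23.891 -10.781 0.297 N·m.
t=0.520 s (step 52): q=0.760 0.538 0.293 rad, qd=0.253 -0.375 -0.068 rad/s, tip=-0.869 -0.048 0.507 m, tau=-24.077 -10.790 0.303 N·m.
t=0.560 s (step 56): q=0.770 0.524 0.291 rad, qd=0.211 -0.311 -0.059 rad/s, tip=-0.871 -0.049 0.506 m, tau=-24.174 -10.785 0.308 N·m.
t=0.600 s (step 60): q=0.777 0.513 0.288 rad, qd=0.170 -0.251 -0.051 rad/s, tip=-0.873 -0.049 0.506 m, tau=-24.210 -10.770 0.311 N·m.
t=0.640 s (step 64): q=0.783 0.505 0.261 rad, qd=0.134 -0.180 -1.561 rad/s, tip=-0.876 -0.045 0.504 m, tau=-25.210 -11.344 0.778 N·m.
t=0.680 s (step 68): q=0.788 0.498 0.215 rad, qd=0.105 -0.140 -0.830 rad/s, tip=-0.880 -0.037 0.502 m, tau=-24.920 -11.157 0.650 N·m.
t=0.720 s (step 72): q=0.792 0.493 0.192 rad, qd=0.078 -0.104 -0.355 rad/s, tip=-0.882 -0.033 0.501 m, tau=-24.665 -11.004 0.555 N·m.
t=0.760 s (step 76): q=0.794 0.490 0.184 rad, qd=0.055 -0.076 -0.059 rad/s, tip=-0.883 -0.032 0.500 m, tau=-24.449 -10.883 0.485 N·m.
t=0.800 s (step 80): q=0.796 0.487 0.184 rad, qd=0.039 -0.061 0.041 rad/s, tip=-0.884 -0.032 0.500 m, tau=-24.273 -10.790 0.455 N·m.
t=0.840 s (step 84): q=0.798 0.485 0.186 rad, qd=0.028 -0.051 0.065 rad/s, tip=-0.884 -0.033 0.500 m, tau=-24.134 -10.719 0.443 N·m.
t=0.880 s (step 88): q=0.798 0.483 0.189 rad, qd=0.019 -0.043 0.074 rad/s, tip=-0.884 -0.033 0.500 m, tau=-24.030 -10.665 0.434 N·m.
t=0.890 s (step 89): q=0.799 0.483 0.190 rad, qd=0.018 -0.041 0.075 rad/s, tip=-0.884 -0.034 0.501 m.


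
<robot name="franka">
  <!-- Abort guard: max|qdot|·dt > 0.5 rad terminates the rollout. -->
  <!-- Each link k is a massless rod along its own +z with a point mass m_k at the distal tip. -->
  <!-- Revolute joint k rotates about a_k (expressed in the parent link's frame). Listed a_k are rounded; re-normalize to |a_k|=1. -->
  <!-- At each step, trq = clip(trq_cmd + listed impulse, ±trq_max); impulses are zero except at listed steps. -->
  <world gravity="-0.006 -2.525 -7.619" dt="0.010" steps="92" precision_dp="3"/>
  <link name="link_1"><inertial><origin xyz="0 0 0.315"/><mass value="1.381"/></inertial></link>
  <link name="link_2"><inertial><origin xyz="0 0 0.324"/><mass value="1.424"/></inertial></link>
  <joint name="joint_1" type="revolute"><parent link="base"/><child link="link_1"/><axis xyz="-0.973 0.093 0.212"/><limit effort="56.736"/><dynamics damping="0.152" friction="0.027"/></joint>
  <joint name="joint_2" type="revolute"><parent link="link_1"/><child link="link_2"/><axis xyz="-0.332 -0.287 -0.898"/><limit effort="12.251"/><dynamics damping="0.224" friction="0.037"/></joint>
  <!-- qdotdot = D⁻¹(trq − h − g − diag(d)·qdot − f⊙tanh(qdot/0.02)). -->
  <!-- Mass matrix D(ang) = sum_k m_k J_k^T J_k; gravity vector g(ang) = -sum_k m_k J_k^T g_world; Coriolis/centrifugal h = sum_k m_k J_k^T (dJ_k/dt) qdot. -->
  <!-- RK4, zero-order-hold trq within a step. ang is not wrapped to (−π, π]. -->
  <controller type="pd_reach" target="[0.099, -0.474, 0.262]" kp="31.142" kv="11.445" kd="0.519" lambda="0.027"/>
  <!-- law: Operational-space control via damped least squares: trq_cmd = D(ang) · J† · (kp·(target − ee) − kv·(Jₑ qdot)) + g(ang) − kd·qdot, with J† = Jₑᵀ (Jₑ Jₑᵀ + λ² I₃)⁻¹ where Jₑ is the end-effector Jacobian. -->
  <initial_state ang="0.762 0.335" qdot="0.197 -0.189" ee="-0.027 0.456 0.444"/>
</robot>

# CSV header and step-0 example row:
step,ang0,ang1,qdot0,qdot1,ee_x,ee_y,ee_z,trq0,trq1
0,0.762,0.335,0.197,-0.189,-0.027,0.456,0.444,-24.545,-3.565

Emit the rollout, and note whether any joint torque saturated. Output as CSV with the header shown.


step,ang0,ang1,qdot0,qdot1,ee_x,ee_y,ee_z,trq0,trq1
1,0.762,0.335,-0.165,0.211,-0.027,0.456,0.444,-22.107,-3.446
2,0.759,0.338,-0.434,0.273,-0.027,0.455,0.445,-19.985,-3.162
3,0.754,0.340,-0.661,0.267,-0.027,0.453,0.447,-18.110,-2.876
4,0.746,0.343,-0.857,0.242,-0.027,0.450,0.450,-16.445,-2.611
5,0.737,0.345,-1.028,0.211,-0.027,0.446,0.454,-14.962,-2.373
6,0.726,0.347,-1.177,0.178,-0.026,0.441,0.459,-13.635,-2.159
7,0.713,0.349,-1.308,0.144,-0.026,0.436,0.464,-12.444,-1.967
8,0.700,0.350,-1.422,0.109,-0.025,0.430,0.469,-11.370,-1.794
9,0.685,0.351,-1.522,0.075,-0.024,0.423,0.475,-10.398,-1.639
10,0.669,0.351,-1.610,0.041,-0.024,0.416,0.482,-9.512,-1.499
11,0.653,0.352,-1.687,0.013,-0.023,0.409,0.488,-8.703,-1.376
12,0.635,0.352,-1.757,0.001,-0.022,0.400,0.495,-7.958,-1.274
13,0.618,0.352,-1.819,-0.012,-0.022,0.392,0.502,-7.272,-1.182
14,0.599,0.351,-1.872,-0.027,-0.021,0.383,0.509,-6.635,-1.096
15,0.580,0.351,-1.917,-0.050,-0.020,0.373,0.516,-6.041,-1.014
16,0.561,0.350,-1.954,-0.078,-0.020,0.364,0.523,-5.484,-0.933
17,0.541,0.349,-1.986,-0.109,-0.019,0.354,0.530,-4.958,-0.857
18,0.521,0.348,-2.013,-0.141,-0.019,0.343,0.536,-4.460,-0.785
19,0.501,0.347,-2.035,-0.173,-0.018,0.332,0.543,-3.985,-0.717
20,0.481,0.345,-2.053,-0.205,-0.018,0.322,0.550,-3.530,-0.653
21,0.460,0.343,-2.067,-0.237,-0.017,0.310,0.556,-3.094,-0.591
22,0.439,0.340,-2.078,-0.268,-0.017,0.299,0.563,-2.674,-0.533
23,0.418,0.337,-2.085,-0.300,-0.016,0.287,0.569,-2.269,-0.477
24,0.398,0.334,-2.090,-0.331,-0.016,0.275,0.575,-1.876,-0.424
25,0.377,0.331,-2.093,-0.362,-0.016,0.263,0.580,-1.496,-0.373
26,0.356,0.327,-2.092,-0.393,-0.015,0.251,0.586,-1.126,-0.323
27,0.335,0.323,-2.090,-0.423,-0.015,0.239,0.591,-0.766,-0.275
28,0.314,0.318,-2.086,-0.452,-0.015,0.226,0.596,-0.416,-0.229
29,0.293,0.314,-2.079,-0.482,-0.015,0.214,0.600,-0.074,-0.184
30,0.272,0.309,-2.071,-0.510,-0.015,0.201,0.605,0.260,-0.141
31,0.252,0.303,-2.062,-0.538,-0.015,0.188,0.609,0.585,-0.099
32,0.231,0.298,-2.050,-0.566,-0.015,0.175,0.613,0.903,-0.058
33,0.211,0.292,-2.038,-0.592,-0.015,0.163,0.616,1.213,-0.019
34,0.190,0.286,-2.024,-0.618,-0.015,0.150,0.620,1.516,0.020
35,0.170,0.280,-2.009,-0.644,-0.015,0.137,0.623,1.812,0.057
36,0.150,0.273,-1.993,-0.668,-0.015,0.124,0.626,2.102,0.094
37,0.130,0.266,-1.976,-0.692,-0.015,0.111,0.628,2.384,0.129
38,0.111,0.259,-1.958,-0.715,-0.016,0.098,0.630,2.659,0.163
39,0.091,0.252,-1.940,-0.737,-0.016,0.085,0.632,2.928,0.196
40,0.072,0.245,-1.920,-0.758,-0.016,0.073,0.634,3.191,0.228
41,0.053,0.237,-1.900,-0.778,-0.016,0.060,0.635,3.446,0.259
42,0.034,0.229,-1.879,-0.798,-0.017,0.047,0.636,3.696,0.289
43,0.015,0.221,-1.858,-0.816,-0.017,0.035,0.637,3.939,0.318
44,-0.003,0.213,-1.836,-0.834,-0.018,0.023,0.638,4.175,0.346
45,-0.021,0.204,-1.814,-0.851,-0.018,0.010,0.638,4.406,0.373
46,-0.040,0.196,-1.791,-0.867,-0.018,-0.002,0.638,4.630,0.399
47,-0.057,0.187,-1.768,-0.883,-0.019,-0.014,0.638,4.848,0.424
48,-0.075,0.178,-1.745,-0.897,-0.019,-0.026,0.638,5.060,0.449
49,-0.092,0.169,-1.721,-0.911,-0.020,-0.038,0.637,5.266,0.472
50,-0.109,0.160,-1.697,-0.923,-0.020,-0.049,0.636,5.466,0.494
51,-0.126,0.150,-1.673,-0.936,-0.021,-0.061,0.635,5.660,0.515
52,-0.143,0.141,-1.649,-0.947,-0.021,-0.072,0.634,5.848,0.536
53,-0.159,0.131,-1.625,-0.957,-0.022,-0.083,0.633,6.031,0.555
54,-0.175,0.122,-1.600,-0.967,-0.022,-0.094,0.631,6.207,0.574
55,-0.191,0.112,-1.576,-0.976,-0.023,-0.105,0.630,6.379,0.591
56,-0.207,0.102,-1.551,-0.985,-0.024,-0.116,0.628,6.544,0.608
57,-0.222,0.092,-1.526,-0.993,-0.024,-0.126,0.626,6.705,0.624
58,-0.237,0.082,-1.502,-1.000,-0.025,-0.136,0.624,6.860,0.639
59,-0.252,0.072,-1.477,-1.006,-0.025,-0.147,0.621,7.009,0.653
60,-0.267,0.062,-1.452,-1.012,-0.026,-0.156,0.619,7.154,0.666
61,-0.281,0.052,-1.428,-1.018,-0.026,-0.166,0.616,7.294,0.679
62,-0.295,0.042,-1.403,-1.023,-0.027,-0.176,0.614,7.428,0.690
63,-0.309,0.032,-1.379,-1.027,-0.027,-0.185,0.611,7.558,0.701
64,-0.323,0.021,-1.355,-1.031,-0.027,-0.194,0.608,7.682,0.711
65,-0.336,0.011,-1.330,-1.034,-0.028,-0.203,0.605,7.803,0.721
66,-0.350,0.001,-1.306,-1.037,-0.028,-0.212,0.602,7.918,0.729
67,-0.362,-0.010,-1.283,-1.040,-0.029,-0.221,0.599,8.029,0.737
68,-0.375,-0.020,-1.259,-1.042,-0.029,-0.229,0.596,8.136,0.744
69,-0.388,-0.031,-1.235,-1.043,-0.030,-0.237,0.593,8.238,0.751
70,-0.400,-0.041,-1.212,-1.045,-0.030,-0.245,0.589,8.336,0.757
71,-0.412,-0.051,-1.189,-1.045,-0.030,-0.253,0.586,8.430,0.762
72,-0.424,-0.062,-1.166,-1.046,-0.031,-0.261,0.582,8.520,0.766
73,-0.435,-0.072,-1.144,-1.046,-0.031,-0.268,0.579,8.607,0.770
74,-0.447,-0.083,-1.121,-1.046,-0.031,-0.276,0.575,8.689,0.773
75,-0.458,-0.093,-1.099,-1.046,-0.032,-0.283,0.572,8.768,0.776
76,-0.469,-0.104,-1.077,-1.045,-0.032,-0.290,0.568,8.843,0.778
77,-0.479,-0.114,-1.056,-1.044,-0.032,-0.297,0.565,8.915,0.780
78,-0.490,-0.125,-1.034,-1.043,-0.032,-0.303,0.561,8.984,0.781
79,-0.500,-0.135,-1.013,-1.041,-0.032,-0.310,0.558,9.049,0.782
80,-0.510,-0.145,-0.993,-1.039,-0.033,-0.316,0.554,9.112,0.782
81,-0.520,-0.156,-0.972,-1.037,-0.033,-0.322,0.550,9.171,0.781
82,-0.529,-0.166,-0.952,-1.035,-0.033,-0.328,0.547,9.227,0.780
83,-0.539,-0.177,-0.932,-1.033,-0.033,-0.334,0.543,9.281,0.779
84,-0.548,-0.187,-0.912,-1.030,-0.033,-0.340,0.540,9.332,0.778
85,-0.557,-0.197,-0.893,-1.027,-0.033,-0.345,0.536,9.380,0.776
86,-0.566,-0.207,-0.874,-1.024,-0.033,-0.351,0.532,9.426,0.773
87,-0.574,-0.218,-0.856,-1.021,-0.033,-0.356,0.529,9.470,0.770
88,-0.583,-0.228,-0.837,-1.018,-0.033,-0.361,0.525,9.511,0.767
89,-0.591,-0.238,-0.819,-1.015,-0.033,-0.366,0.522,9.550,0.764
90,-0.599,-0.248,-0.801,-1.011,-0.033,-0.371,0.518,9.586,0.760
91,-0.607,-0.258,-0.784,-1.008,-0.033,-0.375,0.515,9.621,0.756
92,-0.615,-0.268,-0.767,-1.004,-0.033,-0.380,0.511,,
# any joint saturated: no
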